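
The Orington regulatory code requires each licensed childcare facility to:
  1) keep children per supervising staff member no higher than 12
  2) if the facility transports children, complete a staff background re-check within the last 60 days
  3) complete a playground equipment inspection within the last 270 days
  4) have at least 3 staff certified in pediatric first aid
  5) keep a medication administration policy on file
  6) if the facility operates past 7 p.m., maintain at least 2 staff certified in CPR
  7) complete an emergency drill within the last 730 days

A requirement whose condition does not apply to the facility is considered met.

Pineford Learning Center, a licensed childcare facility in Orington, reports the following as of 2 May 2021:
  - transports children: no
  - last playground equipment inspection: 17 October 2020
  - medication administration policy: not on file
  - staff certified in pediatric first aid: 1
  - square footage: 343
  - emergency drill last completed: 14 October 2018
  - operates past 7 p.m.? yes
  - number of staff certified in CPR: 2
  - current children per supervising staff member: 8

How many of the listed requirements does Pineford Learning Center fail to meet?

1. children per supervising staff member 8 ≤ 12 → met
2. condition 'transports children' does not hold → requirement n/a → met
3. playground equipment inspection 197 days ago vs limit 270 → met
4. staff certified in pediatric first aid 1 < 3 → not met
5. medication administration policy absent → not met
6. condition 'operates past 7 p.m.' holds; staff certified in CPR 2 ≥ 2 → met
7. emergency drill 931 days ago vs limit 730 → not met
Not met: 3 of 7

3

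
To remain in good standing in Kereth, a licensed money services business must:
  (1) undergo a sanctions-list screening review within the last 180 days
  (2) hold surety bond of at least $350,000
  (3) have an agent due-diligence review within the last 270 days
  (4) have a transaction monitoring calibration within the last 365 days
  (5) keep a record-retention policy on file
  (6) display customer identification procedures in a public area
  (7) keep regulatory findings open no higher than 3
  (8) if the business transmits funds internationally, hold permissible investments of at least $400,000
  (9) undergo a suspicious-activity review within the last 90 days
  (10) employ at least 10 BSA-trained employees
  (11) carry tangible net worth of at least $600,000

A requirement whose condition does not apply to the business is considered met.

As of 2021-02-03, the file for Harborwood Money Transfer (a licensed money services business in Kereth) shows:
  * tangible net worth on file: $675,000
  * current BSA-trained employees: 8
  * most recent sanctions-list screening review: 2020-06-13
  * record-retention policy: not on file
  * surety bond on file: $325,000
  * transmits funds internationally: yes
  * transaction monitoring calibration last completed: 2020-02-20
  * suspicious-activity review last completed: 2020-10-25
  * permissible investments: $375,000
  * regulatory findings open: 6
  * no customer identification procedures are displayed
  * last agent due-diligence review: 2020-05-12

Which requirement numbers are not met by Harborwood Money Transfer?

1. sanctions-list screening review 235 days ago vs limit 180 → not met
2. surety bond $325,000 < $350,000 → not met
3. agent due-diligence review 267 days ago vs limit 270 → met
4. transaction monitoring calibration 349 days ago vs limit 365 → met
5. record-retention policy absent → not met
6. customer identification procedures absent → not met
7. regulatory findings open 6 > 3 → not met
8. condition 'transmits funds internationally' holds; permissible investments $375,000 < $400,000 → not met
9. suspicious-activity review 101 days ago vs limit 90 → not met
10. BSA-trained employees 8 < 10 → not met
11. tangible net worth $675,000 ≥ $600,000 → met
Not met: 1, 2, 5, 6, 7, 8, 9, 10

1, 2, 5, 6, 7, 8, 9, 10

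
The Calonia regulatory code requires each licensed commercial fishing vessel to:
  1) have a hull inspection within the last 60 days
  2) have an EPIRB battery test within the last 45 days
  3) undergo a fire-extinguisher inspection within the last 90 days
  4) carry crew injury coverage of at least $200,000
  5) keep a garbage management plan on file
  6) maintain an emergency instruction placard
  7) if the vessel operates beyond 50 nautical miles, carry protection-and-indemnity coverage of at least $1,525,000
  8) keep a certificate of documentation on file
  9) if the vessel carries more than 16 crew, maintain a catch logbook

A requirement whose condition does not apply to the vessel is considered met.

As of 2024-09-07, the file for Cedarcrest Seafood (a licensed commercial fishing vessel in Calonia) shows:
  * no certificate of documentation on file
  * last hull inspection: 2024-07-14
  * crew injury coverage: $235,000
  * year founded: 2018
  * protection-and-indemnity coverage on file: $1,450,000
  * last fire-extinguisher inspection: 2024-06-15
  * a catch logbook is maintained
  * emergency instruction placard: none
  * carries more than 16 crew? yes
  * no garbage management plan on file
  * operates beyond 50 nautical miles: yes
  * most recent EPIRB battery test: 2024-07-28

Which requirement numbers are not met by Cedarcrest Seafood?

5, 6, 7, 8

1. hull inspection 55 days ago vs limit 60 → met
2. EPIRB battery test 41 days ago vs limit 45 → met
3. fire-extinguisher inspection 84 days ago vs limit 90 → met
4. crew injury coverage $235,000 ≥ $200,000 → met
5. garbage management plan absent → not met
6. emergency instruction placard absent → not met
7. condition 'operates beyond 50 nautical miles' holds; protection-and-indemnity coverage $1,450,000 < $1,525,000 → not met
8. certificate of documentation absent → not met
9. condition 'carries more than 16 crew' holds; catch logbook present → met
Not met: 5, 6, 7, 8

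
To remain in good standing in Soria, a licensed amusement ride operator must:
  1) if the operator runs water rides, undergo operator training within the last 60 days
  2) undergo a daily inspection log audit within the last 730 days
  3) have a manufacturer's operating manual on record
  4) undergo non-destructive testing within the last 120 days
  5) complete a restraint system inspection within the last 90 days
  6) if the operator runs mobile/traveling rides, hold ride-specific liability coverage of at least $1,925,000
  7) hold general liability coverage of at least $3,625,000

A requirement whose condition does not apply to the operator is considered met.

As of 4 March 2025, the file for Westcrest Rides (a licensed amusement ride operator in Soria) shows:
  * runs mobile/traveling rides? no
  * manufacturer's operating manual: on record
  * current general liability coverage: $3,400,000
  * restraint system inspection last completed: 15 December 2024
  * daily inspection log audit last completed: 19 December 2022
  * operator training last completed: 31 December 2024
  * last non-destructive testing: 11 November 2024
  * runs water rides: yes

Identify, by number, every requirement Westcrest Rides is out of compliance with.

1. condition 'runs water rides' holds; operator training 63 days ago vs limit 60 → not met
2. daily inspection log audit 806 days ago vs limit 730 → not met
3. manufacturer's operating manual present → met
4. non-destructive testing 113 days ago vs limit 120 → met
5. restraint system inspection 79 days ago vs limit 90 → met
6. condition 'runs mobile/traveling rides' does not hold → requirement n/a → met
7. general liability coverage $3,400,000 < $3,625,000 → not met
Not met: 1, 2, 7

1, 2, 7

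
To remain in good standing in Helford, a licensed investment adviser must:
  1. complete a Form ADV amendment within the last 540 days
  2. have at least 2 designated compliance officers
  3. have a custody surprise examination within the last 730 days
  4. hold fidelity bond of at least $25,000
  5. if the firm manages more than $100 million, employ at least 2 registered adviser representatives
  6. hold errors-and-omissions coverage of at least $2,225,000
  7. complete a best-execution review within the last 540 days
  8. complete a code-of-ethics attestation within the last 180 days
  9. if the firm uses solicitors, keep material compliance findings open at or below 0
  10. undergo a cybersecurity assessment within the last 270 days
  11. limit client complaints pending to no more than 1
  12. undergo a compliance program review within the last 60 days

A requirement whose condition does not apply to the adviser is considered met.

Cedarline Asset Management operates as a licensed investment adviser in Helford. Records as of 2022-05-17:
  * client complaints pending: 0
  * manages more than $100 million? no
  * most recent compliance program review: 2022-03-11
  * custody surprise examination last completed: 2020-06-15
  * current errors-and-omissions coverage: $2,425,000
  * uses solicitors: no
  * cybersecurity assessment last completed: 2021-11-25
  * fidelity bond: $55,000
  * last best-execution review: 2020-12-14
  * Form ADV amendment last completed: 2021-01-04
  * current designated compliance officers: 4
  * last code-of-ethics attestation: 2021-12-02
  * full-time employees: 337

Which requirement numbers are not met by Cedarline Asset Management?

12

1. Form ADV amendment 498 days ago vs limit 540 → met
2. designated compliance officers 4 ≥ 2 → met
3. custody surprise examination 701 days ago vs limit 730 → met
4. fidelity bond $55,000 ≥ $25,000 → met
5. condition 'manages more than $100 million' does not hold → requirement n/a → met
6. errors-and-omissions coverage $2,425,000 ≥ $2,225,000 → met
7. best-execution review 519 days ago vs limit 540 → met
8. code-of-ethics attestation 166 days ago vs limit 180 → met
9. condition 'uses solicitors' does not hold → requirement n/a → met
10. cybersecurity assessment 173 days ago vs limit 270 → met
11. client complaints pending 0 ≤ 1 → met
12. compliance program review 67 days ago vs limit 60 → not met
Not met: 12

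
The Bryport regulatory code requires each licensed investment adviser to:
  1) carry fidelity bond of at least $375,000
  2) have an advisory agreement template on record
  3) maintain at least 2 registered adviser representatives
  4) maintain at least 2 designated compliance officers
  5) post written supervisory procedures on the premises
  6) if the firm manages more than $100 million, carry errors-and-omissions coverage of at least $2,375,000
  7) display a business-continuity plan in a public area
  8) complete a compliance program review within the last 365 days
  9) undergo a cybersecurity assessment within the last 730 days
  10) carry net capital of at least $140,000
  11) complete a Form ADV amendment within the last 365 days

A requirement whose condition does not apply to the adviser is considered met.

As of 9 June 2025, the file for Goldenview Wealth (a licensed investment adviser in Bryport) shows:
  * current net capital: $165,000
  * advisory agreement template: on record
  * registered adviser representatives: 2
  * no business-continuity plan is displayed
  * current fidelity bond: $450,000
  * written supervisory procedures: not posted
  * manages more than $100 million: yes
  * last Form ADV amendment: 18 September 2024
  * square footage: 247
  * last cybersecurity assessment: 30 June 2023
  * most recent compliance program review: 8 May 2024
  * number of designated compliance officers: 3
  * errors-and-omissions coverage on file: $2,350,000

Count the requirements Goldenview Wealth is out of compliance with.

4

1. fidelity bond $450,000 ≥ $375,000 → met
2. advisory agreement template present → met
3. registered adviser representatives 2 ≥ 2 → met
4. designated compliance officers 3 ≥ 2 → met
5. written supervisory procedures absent → not met
6. condition 'manages more than $100 million' holds; errors-and-omissions coverage $2,350,000 < $2,375,000 → not met
7. business-continuity plan absent → not met
8. compliance program review 397 days ago vs limit 365 → not met
9. cybersecurity assessment 710 days ago vs limit 730 → met
10. net capital $165,000 ≥ $140,000 → met
11. Form ADV amendment 264 days ago vs limit 365 → met
Not met: 4 of 11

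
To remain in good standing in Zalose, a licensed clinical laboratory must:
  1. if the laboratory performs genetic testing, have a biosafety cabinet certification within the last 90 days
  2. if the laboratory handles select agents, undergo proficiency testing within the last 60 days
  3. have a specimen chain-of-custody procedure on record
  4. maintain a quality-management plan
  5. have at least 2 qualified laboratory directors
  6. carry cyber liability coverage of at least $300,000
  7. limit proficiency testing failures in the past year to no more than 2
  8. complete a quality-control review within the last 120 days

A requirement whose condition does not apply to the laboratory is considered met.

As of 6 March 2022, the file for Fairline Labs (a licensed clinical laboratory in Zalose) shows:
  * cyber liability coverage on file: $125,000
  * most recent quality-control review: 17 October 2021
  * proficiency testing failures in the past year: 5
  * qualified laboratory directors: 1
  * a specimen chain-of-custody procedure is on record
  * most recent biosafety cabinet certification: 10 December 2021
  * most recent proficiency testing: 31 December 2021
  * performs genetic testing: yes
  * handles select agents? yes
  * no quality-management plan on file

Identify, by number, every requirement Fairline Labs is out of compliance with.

2, 4, 5, 6, 7, 8

1. condition 'performs genetic testing' holds; biosafety cabinet certification 86 days ago vs limit 90 → met
2. condition 'handles select agents' holds; proficiency testing 65 days ago vs limit 60 → not met
3. specimen chain-of-custody procedure present → met
4. quality-management plan absent → not met
5. qualified laboratory directors 1 < 2 → not met
6. cyber liability coverage $125,000 < $300,000 → not met
7. proficiency testing failures in the past year 5 > 2 → not met
8. quality-control review 140 days ago vs limit 120 → not met
Not met: 2, 4, 5, 6, 7, 8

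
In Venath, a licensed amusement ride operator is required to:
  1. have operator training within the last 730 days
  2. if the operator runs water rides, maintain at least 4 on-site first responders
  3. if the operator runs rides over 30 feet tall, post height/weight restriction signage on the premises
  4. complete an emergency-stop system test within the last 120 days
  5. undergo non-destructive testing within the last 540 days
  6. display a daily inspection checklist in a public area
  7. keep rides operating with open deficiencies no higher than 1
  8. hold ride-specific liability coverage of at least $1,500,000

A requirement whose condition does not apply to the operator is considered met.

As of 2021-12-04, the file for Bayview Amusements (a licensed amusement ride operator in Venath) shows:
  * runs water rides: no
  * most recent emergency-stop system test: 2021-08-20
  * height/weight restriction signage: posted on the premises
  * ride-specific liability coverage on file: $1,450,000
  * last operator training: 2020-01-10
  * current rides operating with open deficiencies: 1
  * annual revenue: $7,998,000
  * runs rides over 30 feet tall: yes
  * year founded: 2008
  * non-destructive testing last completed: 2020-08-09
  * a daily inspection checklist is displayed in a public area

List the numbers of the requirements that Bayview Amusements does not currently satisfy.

8

1. operator training 694 days ago vs limit 730 → met
2. condition 'runs water rides' does not hold → requirement n/a → met
3. condition 'runs rides over 30 feet tall' holds; height/weight restriction signage present → met
4. emergency-stop system test 106 days ago vs limit 120 → met
5. non-destructive testing 482 days ago vs limit 540 → met
6. daily inspection checklist present → met
7. rides operating with open deficiencies 1 ≤ 1 → met
8. ride-specific liability coverage $1,450,000 < $1,500,000 → not met
Not met: 8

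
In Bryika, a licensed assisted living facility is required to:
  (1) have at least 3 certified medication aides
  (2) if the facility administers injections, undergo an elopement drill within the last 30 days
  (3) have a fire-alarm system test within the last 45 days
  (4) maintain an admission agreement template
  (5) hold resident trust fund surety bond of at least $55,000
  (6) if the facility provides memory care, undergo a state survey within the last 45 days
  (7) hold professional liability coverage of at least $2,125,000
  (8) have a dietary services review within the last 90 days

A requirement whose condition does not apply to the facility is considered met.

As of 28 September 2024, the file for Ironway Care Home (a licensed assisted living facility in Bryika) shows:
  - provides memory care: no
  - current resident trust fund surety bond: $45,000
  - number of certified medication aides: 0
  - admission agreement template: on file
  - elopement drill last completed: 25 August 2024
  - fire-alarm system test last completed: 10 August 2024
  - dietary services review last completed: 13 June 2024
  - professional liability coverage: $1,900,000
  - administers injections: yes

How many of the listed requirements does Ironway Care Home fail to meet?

6

1. certified medication aides 0 < 3 → not met
2. condition 'administers injections' holds; elopement drill 34 days ago vs limit 30 → not met
3. fire-alarm system test 49 days ago vs limit 45 → not met
4. admission agreement template present → met
5. resident trust fund surety bond $45,000 < $55,000 → not met
6. condition 'provides memory care' does not hold → requirement n/a → met
7. professional liability coverage $1,900,000 < $2,125,000 → not met
8. dietary services review 107 days ago vs limit 90 → not met
Not met: 6 of 8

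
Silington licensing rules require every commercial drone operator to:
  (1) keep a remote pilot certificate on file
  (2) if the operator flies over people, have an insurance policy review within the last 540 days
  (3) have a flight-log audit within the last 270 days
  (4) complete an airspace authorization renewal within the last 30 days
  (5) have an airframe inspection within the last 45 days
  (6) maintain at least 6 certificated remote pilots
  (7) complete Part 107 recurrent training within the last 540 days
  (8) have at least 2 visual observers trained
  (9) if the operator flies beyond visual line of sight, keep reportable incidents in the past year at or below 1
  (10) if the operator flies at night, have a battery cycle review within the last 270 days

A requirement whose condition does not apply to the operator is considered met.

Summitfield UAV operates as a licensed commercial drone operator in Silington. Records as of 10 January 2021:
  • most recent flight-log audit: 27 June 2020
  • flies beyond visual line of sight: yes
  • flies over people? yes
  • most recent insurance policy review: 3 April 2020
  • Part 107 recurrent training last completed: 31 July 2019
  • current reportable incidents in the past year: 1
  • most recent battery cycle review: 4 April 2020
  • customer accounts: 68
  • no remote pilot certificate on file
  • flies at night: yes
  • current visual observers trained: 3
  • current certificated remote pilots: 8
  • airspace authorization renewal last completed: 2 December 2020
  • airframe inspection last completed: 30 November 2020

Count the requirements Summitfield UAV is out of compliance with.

3

1. remote pilot certificate absent → not met
2. condition 'flies over people' holds; insurance policy review 282 days ago vs limit 540 → met
3. flight-log audit 197 days ago vs limit 270 → met
4. airspace authorization renewal 39 days ago vs limit 30 → not met
5. airframe inspection 41 days ago vs limit 45 → met
6. certificated remote pilots 8 ≥ 6 → met
7. Part 107 recurrent training 529 days ago vs limit 540 → met
8. visual observers trained 3 ≥ 2 → met
9. condition 'flies beyond visual line of sight' holds; reportable incidents in the past year 1 ≤ 1 → met
10. condition 'flies at night' holds; battery cycle review 281 days ago vs limit 270 → not met
Not met: 3 of 10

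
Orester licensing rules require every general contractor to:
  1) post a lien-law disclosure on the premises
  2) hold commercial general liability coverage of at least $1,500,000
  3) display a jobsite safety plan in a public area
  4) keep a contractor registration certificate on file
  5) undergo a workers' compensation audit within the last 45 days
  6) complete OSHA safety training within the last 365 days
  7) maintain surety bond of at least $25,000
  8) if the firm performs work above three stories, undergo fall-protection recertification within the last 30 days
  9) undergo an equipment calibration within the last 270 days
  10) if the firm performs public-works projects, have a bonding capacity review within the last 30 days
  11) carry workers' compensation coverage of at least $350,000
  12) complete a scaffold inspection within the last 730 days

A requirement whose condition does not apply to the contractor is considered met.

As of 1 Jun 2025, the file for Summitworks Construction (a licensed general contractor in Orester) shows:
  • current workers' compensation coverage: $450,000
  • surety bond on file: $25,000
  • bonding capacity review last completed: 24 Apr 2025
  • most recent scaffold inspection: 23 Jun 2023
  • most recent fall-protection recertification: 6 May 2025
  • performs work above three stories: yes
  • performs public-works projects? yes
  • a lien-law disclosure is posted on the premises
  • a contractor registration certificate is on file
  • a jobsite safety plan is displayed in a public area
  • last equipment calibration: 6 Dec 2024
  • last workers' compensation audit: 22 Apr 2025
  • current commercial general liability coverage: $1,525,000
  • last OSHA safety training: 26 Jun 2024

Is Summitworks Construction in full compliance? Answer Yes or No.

1. lien-law disclosure present → met
2. commercial general liability coverage $1,525,000 ≥ $1,500,000 → met
3. jobsite safety plan present → met
4. contractor registration certificate present → met
5. workers' compensation audit 40 days ago vs limit 45 → met
6. OSHA safety training 340 days ago vs limit 365 → met
7. surety bond $25,000 ≥ $25,000 → met
8. condition 'performs work above three stories' holds; fall-protection recertification 26 days ago vs limit 30 → met
9. equipment calibration 177 days ago vs limit 270 → met
10. condition 'performs public-works projects' holds; bonding capacity review 38 days ago vs limit 30 → not met
11. workers' compensation coverage $450,000 ≥ $350,000 → met
12. scaffold inspection 709 days ago vs limit 730 → met
Not met: 10

No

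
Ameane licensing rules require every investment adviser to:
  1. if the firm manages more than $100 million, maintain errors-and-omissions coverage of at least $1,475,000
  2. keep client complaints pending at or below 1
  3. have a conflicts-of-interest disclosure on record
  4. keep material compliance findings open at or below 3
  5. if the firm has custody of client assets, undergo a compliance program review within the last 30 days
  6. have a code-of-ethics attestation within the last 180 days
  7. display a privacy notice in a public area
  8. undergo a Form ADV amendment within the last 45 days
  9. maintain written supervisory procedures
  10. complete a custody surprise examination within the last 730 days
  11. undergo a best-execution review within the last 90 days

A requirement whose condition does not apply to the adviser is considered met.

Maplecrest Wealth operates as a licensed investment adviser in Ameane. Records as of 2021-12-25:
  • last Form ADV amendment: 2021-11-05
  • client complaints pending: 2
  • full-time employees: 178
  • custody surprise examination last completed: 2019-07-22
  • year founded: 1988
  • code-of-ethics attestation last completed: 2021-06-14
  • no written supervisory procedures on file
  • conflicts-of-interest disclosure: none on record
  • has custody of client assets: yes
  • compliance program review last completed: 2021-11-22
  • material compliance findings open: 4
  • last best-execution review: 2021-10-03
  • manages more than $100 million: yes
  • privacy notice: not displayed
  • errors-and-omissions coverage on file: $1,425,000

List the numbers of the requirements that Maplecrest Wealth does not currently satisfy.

1, 2, 3, 4, 5, 6, 7, 8, 9, 10

1. condition 'manages more than $100 million' holds; errors-and-omissions coverage $1,425,000 < $1,475,000 → not met
2. client complaints pending 2 > 1 → not met
3. conflicts-of-interest disclosure absent → not met
4. material compliance findings open 4 > 3 → not met
5. condition 'has custody of client assets' holds; compliance program review 33 days ago vs limit 30 → not met
6. code-of-ethics attestation 194 days ago vs limit 180 → not met
7. privacy notice absent → not met
8. Form ADV amendment 50 days ago vs limit 45 → not met
9. written supervisory procedures absent → not met
10. custody surprise examination 887 days ago vs limit 730 → not met
11. best-execution review 83 days ago vs limit 90 → met
Not met: 1, 2, 3, 4, 5, 6, 7, 8, 9, 10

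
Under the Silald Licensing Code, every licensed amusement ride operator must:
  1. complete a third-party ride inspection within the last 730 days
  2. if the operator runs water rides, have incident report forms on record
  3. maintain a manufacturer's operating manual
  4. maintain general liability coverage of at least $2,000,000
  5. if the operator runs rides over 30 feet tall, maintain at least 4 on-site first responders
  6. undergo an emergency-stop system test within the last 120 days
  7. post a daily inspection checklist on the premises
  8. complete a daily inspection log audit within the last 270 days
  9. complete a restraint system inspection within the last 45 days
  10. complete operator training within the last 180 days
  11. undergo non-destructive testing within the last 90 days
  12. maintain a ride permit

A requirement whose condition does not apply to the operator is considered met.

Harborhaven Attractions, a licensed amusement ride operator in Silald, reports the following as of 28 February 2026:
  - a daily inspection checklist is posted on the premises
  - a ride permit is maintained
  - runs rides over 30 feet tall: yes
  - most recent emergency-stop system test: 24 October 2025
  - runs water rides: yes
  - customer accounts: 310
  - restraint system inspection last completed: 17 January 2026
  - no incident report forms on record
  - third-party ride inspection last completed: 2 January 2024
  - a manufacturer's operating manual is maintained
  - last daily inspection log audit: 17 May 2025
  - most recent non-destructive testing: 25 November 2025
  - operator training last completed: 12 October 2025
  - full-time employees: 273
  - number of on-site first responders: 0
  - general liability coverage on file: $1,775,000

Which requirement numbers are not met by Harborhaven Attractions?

1, 2, 4, 5, 6, 8, 11

1. third-party ride inspection 788 days ago vs limit 730 → not met
2. condition 'runs water rides' holds; incident report forms absent → not met
3. manufacturer's operating manual present → met
4. general liability coverage $1,775,000 < $2,000,000 → not met
5. condition 'runs rides over 30 feet tall' holds; on-site first responders 0 < 4 → not met
6. emergency-stop system test 127 days ago vs limit 120 → not met
7. daily inspection checklist present → met
8. daily inspection log audit 287 days ago vs limit 270 → not met
9. restraint system inspection 42 days ago vs limit 45 → met
10. operator training 139 days ago vs limit 180 → met
11. non-destructive testing 95 days ago vs limit 90 → not met
12. ride permit present → met
Not met: 1, 2, 4, 5, 6, 8, 11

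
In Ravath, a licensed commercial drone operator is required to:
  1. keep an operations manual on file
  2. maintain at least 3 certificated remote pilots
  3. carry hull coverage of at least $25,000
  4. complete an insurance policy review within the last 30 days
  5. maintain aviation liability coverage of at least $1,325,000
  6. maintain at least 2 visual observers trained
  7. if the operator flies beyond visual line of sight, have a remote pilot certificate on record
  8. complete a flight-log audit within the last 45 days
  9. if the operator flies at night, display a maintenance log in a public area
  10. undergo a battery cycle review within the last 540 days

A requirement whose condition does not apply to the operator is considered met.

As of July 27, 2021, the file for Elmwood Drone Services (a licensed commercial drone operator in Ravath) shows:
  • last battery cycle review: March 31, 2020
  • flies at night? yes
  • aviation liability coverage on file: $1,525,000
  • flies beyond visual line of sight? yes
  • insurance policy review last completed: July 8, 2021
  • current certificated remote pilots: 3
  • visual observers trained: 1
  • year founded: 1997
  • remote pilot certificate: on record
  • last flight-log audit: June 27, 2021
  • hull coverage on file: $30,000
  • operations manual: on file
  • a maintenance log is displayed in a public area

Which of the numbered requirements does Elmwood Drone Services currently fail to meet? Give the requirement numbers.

6

1. operations manual present → met
2. certificated remote pilots 3 ≥ 3 → met
3. hull coverage $30,000 ≥ $25,000 → met
4. insurance policy review 19 days ago vs limit 30 → met
5. aviation liability coverage $1,525,000 ≥ $1,325,000 → met
6. visual observers trained 1 < 2 → not met
7. condition 'flies beyond visual line of sight' holds; remote pilot certificate present → met
8. flight-log audit 30 days ago vs limit 45 → met
9. condition 'flies at night' holds; maintenance log present → met
10. battery cycle review 483 days ago vs limit 540 → met
Not met: 6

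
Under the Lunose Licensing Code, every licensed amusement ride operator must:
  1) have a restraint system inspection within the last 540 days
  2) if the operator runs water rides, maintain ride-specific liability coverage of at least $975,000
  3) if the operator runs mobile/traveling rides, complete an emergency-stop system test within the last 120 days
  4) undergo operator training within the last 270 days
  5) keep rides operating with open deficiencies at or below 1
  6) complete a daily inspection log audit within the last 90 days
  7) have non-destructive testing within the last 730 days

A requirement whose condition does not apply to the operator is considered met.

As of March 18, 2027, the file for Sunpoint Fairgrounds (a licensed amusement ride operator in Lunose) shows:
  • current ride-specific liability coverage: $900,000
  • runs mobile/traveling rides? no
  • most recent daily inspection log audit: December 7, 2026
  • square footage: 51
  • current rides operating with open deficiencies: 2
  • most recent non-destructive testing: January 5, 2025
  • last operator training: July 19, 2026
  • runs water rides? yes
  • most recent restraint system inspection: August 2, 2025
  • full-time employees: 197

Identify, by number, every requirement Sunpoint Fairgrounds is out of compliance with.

1, 2, 5, 6, 7

1. restraint system inspection 593 days ago vs limit 540 → not met
2. condition 'runs water rides' holds; ride-specific liability coverage $900,000 < $975,000 → not met
3. condition 'runs mobile/traveling rides' does not hold → requirement n/a → met
4. operator training 242 days ago vs limit 270 → met
5. rides operating with open deficiencies 2 > 1 → not met
6. daily inspection log audit 101 days ago vs limit 90 → not met
7. non-destructive testing 802 days ago vs limit 730 → not met
Not met: 1, 2, 5, 6, 7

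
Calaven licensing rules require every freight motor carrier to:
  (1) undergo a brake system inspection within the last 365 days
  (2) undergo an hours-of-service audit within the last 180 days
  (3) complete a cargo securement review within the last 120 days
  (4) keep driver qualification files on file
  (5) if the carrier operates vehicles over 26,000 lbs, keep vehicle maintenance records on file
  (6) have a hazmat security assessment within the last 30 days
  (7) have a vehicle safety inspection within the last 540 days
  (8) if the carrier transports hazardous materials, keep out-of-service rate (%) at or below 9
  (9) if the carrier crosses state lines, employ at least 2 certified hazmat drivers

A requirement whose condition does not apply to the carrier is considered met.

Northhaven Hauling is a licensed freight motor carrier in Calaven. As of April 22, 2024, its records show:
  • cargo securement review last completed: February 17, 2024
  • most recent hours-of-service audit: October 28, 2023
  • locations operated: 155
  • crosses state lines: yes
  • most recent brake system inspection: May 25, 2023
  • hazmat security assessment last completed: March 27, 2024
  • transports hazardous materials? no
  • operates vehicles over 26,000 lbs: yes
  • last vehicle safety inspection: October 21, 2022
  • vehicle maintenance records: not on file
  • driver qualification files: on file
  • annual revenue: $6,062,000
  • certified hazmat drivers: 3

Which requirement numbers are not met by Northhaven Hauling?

1. brake system inspection 333 days ago vs limit 365 → met
2. hours-of-service audit 177 days ago vs limit 180 → met
3. cargo securement review 65 days ago vs limit 120 → met
4. driver qualification files present → met
5. condition 'operates vehicles over 26,000 lbs' holds; vehicle maintenance records absent → not met
6. hazmat security assessment 26 days ago vs limit 30 → met
7. vehicle safety inspection 549 days ago vs limit 540 → not met
8. condition 'transports hazardous materials' does not hold → requirement n/a → met
9. condition 'crosses state lines' holds; certified hazmat drivers 3 ≥ 2 → met
Not met: 5, 7

5, 7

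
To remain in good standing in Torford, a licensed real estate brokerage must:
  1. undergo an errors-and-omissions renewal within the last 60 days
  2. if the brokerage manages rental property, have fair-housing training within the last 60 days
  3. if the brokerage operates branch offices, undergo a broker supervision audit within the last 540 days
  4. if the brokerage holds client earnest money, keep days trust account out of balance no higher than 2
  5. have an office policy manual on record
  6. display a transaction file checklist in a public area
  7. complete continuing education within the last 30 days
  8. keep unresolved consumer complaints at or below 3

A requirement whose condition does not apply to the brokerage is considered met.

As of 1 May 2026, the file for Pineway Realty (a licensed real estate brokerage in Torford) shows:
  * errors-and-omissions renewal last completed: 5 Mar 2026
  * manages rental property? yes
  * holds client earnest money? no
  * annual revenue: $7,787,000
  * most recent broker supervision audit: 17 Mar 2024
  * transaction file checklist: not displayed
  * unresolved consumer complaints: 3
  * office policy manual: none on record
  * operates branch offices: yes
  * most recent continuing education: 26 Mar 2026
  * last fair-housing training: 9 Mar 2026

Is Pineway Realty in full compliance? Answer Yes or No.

1. errors-and-omissions renewal 57 days ago vs limit 60 → met
2. condition 'manages rental property' holds; fair-housing training 53 days ago vs limit 60 → met
3. condition 'operates branch offices' holds; broker supervision audit 775 days ago vs limit 540 → not met
4. condition 'holds client earnest money' does not hold → requirement n/a → met
5. office policy manual absent → not met
6. transaction file checklist absent → not met
7. continuing education 36 days ago vs limit 30 → not met
8. unresolved consumer complaints 3 ≤ 3 → met
Not met: 3, 5, 6, 7

No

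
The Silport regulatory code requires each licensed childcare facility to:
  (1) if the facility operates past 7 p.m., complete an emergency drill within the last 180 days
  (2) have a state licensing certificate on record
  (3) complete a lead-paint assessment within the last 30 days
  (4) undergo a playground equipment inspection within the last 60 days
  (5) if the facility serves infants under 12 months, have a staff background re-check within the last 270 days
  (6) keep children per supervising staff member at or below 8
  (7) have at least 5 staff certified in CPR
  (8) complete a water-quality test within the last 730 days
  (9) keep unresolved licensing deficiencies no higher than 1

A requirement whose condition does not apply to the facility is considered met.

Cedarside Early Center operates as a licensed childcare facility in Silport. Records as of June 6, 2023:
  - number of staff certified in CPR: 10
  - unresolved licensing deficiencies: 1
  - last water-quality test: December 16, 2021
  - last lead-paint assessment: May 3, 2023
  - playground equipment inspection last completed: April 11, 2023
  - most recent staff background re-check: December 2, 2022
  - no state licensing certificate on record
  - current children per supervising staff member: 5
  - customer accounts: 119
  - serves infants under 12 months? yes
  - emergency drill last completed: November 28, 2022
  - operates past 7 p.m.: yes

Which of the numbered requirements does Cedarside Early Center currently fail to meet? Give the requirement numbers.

1. condition 'operates past 7 p.m.' holds; emergency drill 190 days ago vs limit 180 → not met
2. state licensing certificate absent → not met
3. lead-paint assessment 34 days ago vs limit 30 → not met
4. playground equipment inspection 56 days ago vs limit 60 → met
5. condition 'serves infants under 12 months' holds; staff background re-check 186 days ago vs limit 270 → met
6. children per supervising staff member 5 ≤ 8 → met
7. staff certified in CPR 10 ≥ 5 → met
8. water-quality test 537 days ago vs limit 730 → met
9. unresolved licensing deficiencies 1 ≤ 1 → met
Not met: 1, 2, 3

1, 2, 3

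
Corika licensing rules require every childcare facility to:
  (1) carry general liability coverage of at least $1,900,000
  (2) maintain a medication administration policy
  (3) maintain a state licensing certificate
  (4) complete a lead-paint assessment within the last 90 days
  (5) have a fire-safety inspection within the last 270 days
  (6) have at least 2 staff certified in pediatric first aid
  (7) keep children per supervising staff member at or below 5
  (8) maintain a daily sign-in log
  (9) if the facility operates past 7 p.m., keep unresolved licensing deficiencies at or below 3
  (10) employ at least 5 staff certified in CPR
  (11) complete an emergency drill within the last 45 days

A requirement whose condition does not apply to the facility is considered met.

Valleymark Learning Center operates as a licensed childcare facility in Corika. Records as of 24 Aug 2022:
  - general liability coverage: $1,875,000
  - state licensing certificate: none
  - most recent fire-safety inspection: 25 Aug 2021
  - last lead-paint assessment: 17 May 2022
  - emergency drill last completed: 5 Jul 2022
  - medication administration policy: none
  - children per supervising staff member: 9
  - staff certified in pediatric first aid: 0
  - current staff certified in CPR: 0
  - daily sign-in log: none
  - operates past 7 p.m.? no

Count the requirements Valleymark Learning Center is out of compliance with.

1. general liability coverage $1,875,000 < $1,900,000 → not met
2. medication administration policy absent → not met
3. state licensing certificate absent → not met
4. lead-paint assessment 99 days ago vs limit 90 → not met
5. fire-safety inspection 364 days ago vs limit 270 → not met
6. staff certified in pediatric first aid 0 < 2 → not met
7. children per supervising staff member 9 > 5 → not met
8. daily sign-in log absent → not met
9. condition 'operates past 7 p.m.' does not hold → requirement n/a → met
10. staff certified in CPR 0 < 5 → not met
11. emergency drill 50 days ago vs limit 45 → not met
Not met: 10 of 11

10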